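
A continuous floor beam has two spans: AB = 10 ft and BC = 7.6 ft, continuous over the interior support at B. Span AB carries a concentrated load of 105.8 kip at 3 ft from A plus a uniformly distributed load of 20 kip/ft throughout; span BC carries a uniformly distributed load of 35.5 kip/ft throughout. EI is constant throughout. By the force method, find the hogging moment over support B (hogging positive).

M_B = 334.8 kip·ft

Release continuity at B by inserting a hinge; the redundant is the internal moment M_B. The primary structure is two simply-supported spans AB and BC.
Rotations at B on the released spans (each span's end-slope, ×1/EI):
  span AB: point load 105.8 at a = 3: Pab(L + a)/(6LEI) = 481.4/EI
  span AB: UDL 20: wL³/(24EI) = 833.3/EI
  span BC: UDL 35.5: wL³/(24EI) = 649.3/EI
  relative rotation θ_0 = (1315 + 649.3)/EI = 1964/EI
A unit hogging moment at B produces rotation L₁/(3EI) + L₂/(3EI) = 5.867/EI.
Compatibility: M_B·(L₁+L₂)/(3EI) = θ_0, giving M_B = 334.8 kip·ft (hogging).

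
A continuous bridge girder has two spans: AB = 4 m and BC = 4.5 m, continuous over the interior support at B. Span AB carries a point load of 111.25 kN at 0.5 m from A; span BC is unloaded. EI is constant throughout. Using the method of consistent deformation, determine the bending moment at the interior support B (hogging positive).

Insert a hinge at B; M_B is the redundant, and each span becomes simply supported.
Discontinuity in slope at B on the released structure — sum the simple-span end rotations:
  span AB: point load 111.25 at a = 0.5: Pab(L + a)/(6LEI) = 36.5/EI
  relative rotation θ_0 = (36.5 + 0)/EI = 36.5/EI
A unit hogging moment at B produces rotation L₁/(3EI) + L₂/(3EI) = 2.833/EI.
Slope continuity at B: θ_0 = M_B·2.833/EI, so M_B = 36.5/2.833 = 12.88 kN·m (hogging).

M_B = 12.88 kN·m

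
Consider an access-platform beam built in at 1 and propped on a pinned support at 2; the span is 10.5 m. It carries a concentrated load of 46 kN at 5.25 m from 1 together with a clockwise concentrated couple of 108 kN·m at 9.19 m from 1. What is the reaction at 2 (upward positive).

R_2 = 29.56 kN

Release the roller at 2. Primary structure: cantilever fixed at 1.
Primary-structure tip deflection at 2 by superposition:
  point load 46 at a = 5.25: Pa²(3L − a)/(6EI) = 5547/EI
  clockwise couple 108 at a = 9.19: M₀a(2L − a)/(2EI) = 5861/EI
  δ_0 = 11408/EI
Flexibility coefficient — unit upward force at 2: δ_{22} = L³/(3EI) = 385.9/EI.
Compatibility at 2: δ_0 − R_2·δ_{22} = 0, so R_2 = 11408/385.9 = 29.56 kN.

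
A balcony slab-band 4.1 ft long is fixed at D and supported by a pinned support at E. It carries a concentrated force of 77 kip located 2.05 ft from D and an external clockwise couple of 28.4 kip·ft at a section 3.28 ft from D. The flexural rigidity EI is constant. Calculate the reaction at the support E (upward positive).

R_E = 34.04 kip

Release the roller at E. Primary structure: cantilever fixed at D.
Deflection at E on the released cantilever, summing each load's contribution:
  point load 77 at a = 2.05: Pa²(3L − a)/(6EI) = 552.8/EI
  clockwise couple 28.4 at a = 3.28: M₀a(2L − a)/(2EI) = 229.2/EI
  δ_0 = 782/EI
Tip deflection under a unit load at E: L³/(3EI) = 22.97/EI.
The prop prevents deflection at E: R_E = δ_0/δ_{EE} = 782/22.97 = 34.04 kip.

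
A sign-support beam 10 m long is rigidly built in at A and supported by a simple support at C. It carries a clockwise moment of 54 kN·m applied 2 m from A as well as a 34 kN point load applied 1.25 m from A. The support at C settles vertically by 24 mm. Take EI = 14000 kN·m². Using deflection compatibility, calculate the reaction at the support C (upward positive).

R_C = 2.672 kN

Take the reaction at C as the redundant and release it; the primary structure is a cantilever fixed at A.
Primary-structure tip deflection at C by superposition:
  clockwise couple 54 at a = 2: M₀a(2L − a)/(2EI) = 972/EI
  point load 34 at a = 1.25: Pa²(3L − a)/(6EI) = 254.6/EI
  δ_0 = 1227/EI
Tip deflection under a unit load at C: L³/(3EI) = 333.3/EI.
With EI = 14000 kN·m²: δ_0 = 0.087611 m and δ_{CC} = 0.02381 m/kN.
Compatibility — the beam at C must follow the support down by 0.024 m: δ_0 − R_C·δ_{CC} = 0.024, so R_C = (0.087611 − 0.024)/0.02381 = 2.672 kN.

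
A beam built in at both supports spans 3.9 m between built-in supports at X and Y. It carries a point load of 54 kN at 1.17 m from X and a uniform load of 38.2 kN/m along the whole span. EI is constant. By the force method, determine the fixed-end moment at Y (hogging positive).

M_Y = 61.69 kN·m

Take the two fixed-end moments M_X, M_Y as redundants; the released structure is the simple span XY.
On the primary (simply-supported) span, the end slopes from the loading are:
  at X: point load 54 at a = 1.17: Pab(L + b)/(6LEI) = 48.87/EI
  at Y: point load 54 at a = 1.17: Pab(L + a)/(6LEI) = 37.37/EI
  at X: UDL 38.2: wL³/(24EI) = 94.42/EI
  at Y: UDL 38.2: wL³/(24EI) = 94.42/EI
  θ_X0 = 143.3/EI,  θ_Y0 = 131.8/EI
Flexibility coefficients: a unit moment at one end gives L/(3EI) there and L/(6EI) at the far end, so f₁₁ = f₂₂ = 1.3/EI and f₁₂ = f₂₁ = 0.65/EI.
Compatibility — zero rotation at each built-in end:
  1.3 M_X + 0.65 M_Y = 143.3
  0.65 M_X + 1.3 M_Y = 131.8
Solving the pair gives M_X = 79.38 kN·m and M_Y = 61.69 kN·m (hogging).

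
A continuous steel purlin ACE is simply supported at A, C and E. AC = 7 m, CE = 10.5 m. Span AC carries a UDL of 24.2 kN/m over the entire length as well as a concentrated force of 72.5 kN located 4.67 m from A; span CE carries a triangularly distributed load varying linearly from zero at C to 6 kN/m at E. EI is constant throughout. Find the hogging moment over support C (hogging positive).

M_C = 120 kN·m

Take M_C as the redundant. Released structure: two simple spans AC and CE with a hinge at C.
End slopes at the hinge C, treating each span as simply supported:
  span AC: UDL 24.2: wL³/(24EI) = 345.9/EI
  span AC: point load 72.5 at a = 4.67: Pab(L + a)/(6LEI) = 219.2/EI
  span CE: triangular load, peak 6: 7w₀L³/(360EI) = 135.1/EI
  relative rotation θ_0 = (565.1 + 135.1)/EI = 700.1/EI
A unit hogging moment at C produces rotation L₁/(3EI) + L₂/(3EI) = 5.833/EI.
Compatibility: M_C·(L₁+L₂)/(3EI) = θ_0, giving M_C = 120 kN·m (hogging).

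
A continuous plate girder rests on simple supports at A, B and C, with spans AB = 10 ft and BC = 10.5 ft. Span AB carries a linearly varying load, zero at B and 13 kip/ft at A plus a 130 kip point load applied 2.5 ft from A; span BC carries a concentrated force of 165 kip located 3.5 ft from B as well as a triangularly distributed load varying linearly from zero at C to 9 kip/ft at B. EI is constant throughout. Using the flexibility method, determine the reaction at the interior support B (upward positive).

R_B = 256.1 kip

Take M_B as the redundant. Released structure: two simple spans AB and BC with a hinge at B.
Rotations at B on the released spans (each span's end-slope, ×1/EI):
  span AB: triangular load, peak 13: 7w₀L³/(360EI) = 252.8/EI
  span AB: point load 130 at a = 2.5: Pab(L + a)/(6LEI) = 507.8/EI
  span BC: point load 165 at a = 3.5: Pab(L + b)/(6LEI) = 1123/EI
  span BC: triangular load, peak 9: w₀L³/(45EI) = 231.5/EI
  relative rotation θ_0 = (760.6 + 1354)/EI = 2115/EI
A unit hogging moment at B produces rotation L₁/(3EI) + L₂/(3EI) = 6.833/EI.
Compatibility: M_B·(L₁+L₂)/(3EI) = θ_0, giving M_B = 309.5 kip·ft (hogging).
Span AB, ΣM about A with M_B applied at B: R_B^{AB}·10 = 541.7 + 309.5, so R_B^{AB} = 85.12 kip and R_A = 195 − 85.12 = 109.9 kip.
Span BC, ΣM about C: R_B^{BC}·10.5 = 1486 + 309.5, so R_B^{BC} = 171 kip and R_C = 212.2 − 171 = 41.27 kip.
R_B = 85.12 + 171 = 256.1 kip.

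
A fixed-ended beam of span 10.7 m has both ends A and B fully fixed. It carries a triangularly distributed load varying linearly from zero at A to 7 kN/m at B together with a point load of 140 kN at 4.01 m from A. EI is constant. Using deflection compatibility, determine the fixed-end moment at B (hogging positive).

Take the two fixed-end moments M_A, M_B as redundants; the released structure is the simple span AB.
End rotations of the released simple span under the applied load (×1/EI):
  at A: triangular load, peak 7: 7w₀L³/(360EI) = 166.7/EI
  at B: triangular load, peak 7: w₀L³/(45EI) = 190.6/EI
  at A: point load 140 at a = 4.01: Pab(L + b)/(6LEI) = 1017/EI
  at B: point load 140 at a = 4.01: Pab(L + a)/(6LEI) = 860.6/EI
  θ_A0 = 1184/EI,  θ_B0 = 1051/EI
Flexibility coefficients: a unit moment at one end gives L/(3EI) there and L/(6EI) at the far end, so f₁₁ = f₂₂ = 3.567/EI and f₁₂ = f₂₁ = 1.783/EI.
Compatibility — zero rotation at each built-in end:
  3.567 M_A + 1.783 M_B = 1184
  1.783 M_A + 3.567 M_B = 1051
Solving the pair gives M_A = 246.2 kN·m and M_B = 171.6 kN·m (hogging).

M_B = 171.6 kN·m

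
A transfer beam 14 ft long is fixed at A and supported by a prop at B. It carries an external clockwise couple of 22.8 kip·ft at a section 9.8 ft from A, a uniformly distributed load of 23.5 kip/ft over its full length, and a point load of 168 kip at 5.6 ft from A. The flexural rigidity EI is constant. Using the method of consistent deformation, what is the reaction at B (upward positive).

R_B = 160.5 kip

Remove the prop at B; the released (primary) structure is a cantilever built in at A.
Primary-structure tip deflection at B by superposition:
  clockwise couple 22.8 at a = 9.8: M₀a(2L − a)/(2EI) = 2033/EI
  UDL 23.5: wL⁴/(8EI) = 112847/EI
  point load 168 at a = 5.6: Pa²(3L − a)/(6EI) = 31962/EI
  δ_0 = 146842/EI
Flexibility coefficient — unit upward force at B: δ_{BB} = L³/(3EI) = 914.7/EI.
Compatibility at B: δ_0 − R_B·δ_{BB} = 0, so R_B = 146842/914.7 = 160.5 kip.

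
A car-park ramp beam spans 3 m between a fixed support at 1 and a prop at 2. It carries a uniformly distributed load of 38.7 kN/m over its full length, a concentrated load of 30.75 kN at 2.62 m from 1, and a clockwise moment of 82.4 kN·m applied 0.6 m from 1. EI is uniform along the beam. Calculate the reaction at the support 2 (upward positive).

Release the roller at 2. Primary structure: cantilever fixed at 1.
Downward deflection at the released point 2 due to the loads:
  UDL 38.7: wL⁴/(8EI) = 391.8/EI
  point load 30.75 at a = 2.62: Pa²(3L − a)/(6EI) = 224.4/EI
  clockwise couple 82.4 at a = 0.6: M₀a(2L − a)/(2EI) = 133.5/EI
  δ_0 = 749.8/EI
Flexibility coefficient — unit upward force at 2: δ_{22} = L³/(3EI) = 9/EI.
Compatibility at 2: δ_0 − R_2·δ_{22} = 0, so R_2 = 749.8/9 = 83.31 kN.

R_2 = 83.31 kN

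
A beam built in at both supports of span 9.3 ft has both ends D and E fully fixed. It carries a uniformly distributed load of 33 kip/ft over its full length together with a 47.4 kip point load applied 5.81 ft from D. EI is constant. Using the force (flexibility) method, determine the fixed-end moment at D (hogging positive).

M_D = 276.6 kip·ft

Take the two fixed-end moments M_D, M_E as redundants; the released structure is the simple span DE.
Simple-span end rotations at D and E under the given loads:
  at D: UDL 33: wL³/(24EI) = 1106/EI
  at E: UDL 33: wL³/(24EI) = 1106/EI
  at D: point load 47.4 at a = 5.81: Pab(L + b)/(6LEI) = 220.3/EI
  at E: point load 47.4 at a = 5.81: Pab(L + a)/(6LEI) = 260.3/EI
  θ_D0 = 1326/EI,  θ_E0 = 1366/EI
Flexibility coefficients: a unit moment at one end gives L/(3EI) there and L/(6EI) at the far end, so f₁₁ = f₂₂ = 3.1/EI and f₁₂ = f₂₁ = 1.55/EI.
Compatibility — zero rotation at each built-in end:
  3.1 M_D + 1.55 M_E = 1326
  1.55 M_D + 3.1 M_E = 1366
Solving the pair gives M_D = 276.6 kip·ft and M_E = 302.4 kip·ft (hogging).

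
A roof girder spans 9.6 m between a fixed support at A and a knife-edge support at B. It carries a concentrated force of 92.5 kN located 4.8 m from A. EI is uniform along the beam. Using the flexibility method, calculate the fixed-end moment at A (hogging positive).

M_A = 166.5 kN·m

Release the roller at B. Primary structure: cantilever fixed at A.
Deflection at B on the released cantilever, summing each load's contribution:
  point load 92.5 at a = 4.8: Pa²(3L − a)/(6EI) = 8525/EI
Tip deflection under a unit load at B: L³/(3EI) = 294.9/EI.
Compatibility at B: δ_0 − R_B·δ_{BB} = 0, so R_B = 8525/294.9 = 28.91 kN.
Moment equilibrium about A: M_A = Σ(load moments about A) − R_B·L = 444 − 28.91×9.6 = 166.5 kN·m.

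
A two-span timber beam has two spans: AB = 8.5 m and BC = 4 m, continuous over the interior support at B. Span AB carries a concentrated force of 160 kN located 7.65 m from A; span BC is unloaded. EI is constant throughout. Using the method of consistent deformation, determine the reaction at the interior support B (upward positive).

Insert a hinge at B; M_B is the redundant, and each span becomes simply supported.
Rotations at B on the released spans (each span's end-slope, ×1/EI):
  span AB: point load 160 at a = 7.65: Pab(L + a)/(6LEI) = 329.5/EI
  relative rotation θ_0 = (329.5 + 0)/EI = 329.5/EI
A unit hogging moment at B produces rotation L₁/(3EI) + L₂/(3EI) = 4.167/EI.
Slope continuity at B: θ_0 = M_B·4.167/EI, so M_B = 329.5/4.167 = 79.07 kN·m (hogging).
Span AB, ΣM about A with M_B applied at B: R_B^{AB}·8.5 = 1224 + 79.07, so R_B^{AB} = 153.3 kN and R_A = 160 − 153.3 = 6.698 kN.
Span BC, ΣM about C: R_B^{BC}·4 = 0 + 79.07, so R_B^{BC} = 19.77 kN and R_C = 0 − 19.77 = -19.77 kN.
R_B = 153.3 + 19.77 = 173.1 kN.

R_B = 173.1 kN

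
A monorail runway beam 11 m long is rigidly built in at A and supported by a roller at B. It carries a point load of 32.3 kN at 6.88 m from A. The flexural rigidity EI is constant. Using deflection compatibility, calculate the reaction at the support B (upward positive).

Release the roller at B. Primary structure: cantilever fixed at A.
Primary-structure tip deflection at B by superposition:
  point load 32.3 at a = 6.88: Pa²(3L − a)/(6EI) = 6656/EI
Tip deflection under a unit load at B: L³/(3EI) = 443.7/EI.
The prop prevents deflection at B: R_B = δ_0/δ_{BB} = 6656/443.7 = 15 kN.

R_B = 15 kN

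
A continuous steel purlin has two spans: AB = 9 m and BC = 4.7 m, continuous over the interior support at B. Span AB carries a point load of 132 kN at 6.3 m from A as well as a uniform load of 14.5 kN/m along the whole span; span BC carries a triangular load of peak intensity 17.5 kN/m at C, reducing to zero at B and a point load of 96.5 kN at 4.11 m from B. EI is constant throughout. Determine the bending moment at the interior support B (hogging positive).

Release continuity at B by inserting a hinge; the redundant is the internal moment M_B. The primary structure is two simply-supported spans AB and BC.
Rotations at B on the released spans (each span's end-slope, ×1/EI):
  span AB: point load 132 at a = 6.3: Pab(L + a)/(6LEI) = 636.2/EI
  span AB: UDL 14.5: wL³/(24EI) = 440.4/EI
  span BC: triangular load, peak 17.5: 7w₀L³/(360EI) = 35.33/EI
  span BC: point load 96.5 at a = 4.11: Pab(L + b)/(6LEI) = 43.9/EI
  relative rotation θ_0 = (1077 + 79.22)/EI = 1156/EI
A unit hogging moment at B produces rotation L₁/(3EI) + L₂/(3EI) = 4.567/EI.
Slope continuity at B: θ_0 = M_B·4.567/EI, so M_B = 1156/4.567 = 253.1 kN·m (hogging).

M_B = 253.1 kN·m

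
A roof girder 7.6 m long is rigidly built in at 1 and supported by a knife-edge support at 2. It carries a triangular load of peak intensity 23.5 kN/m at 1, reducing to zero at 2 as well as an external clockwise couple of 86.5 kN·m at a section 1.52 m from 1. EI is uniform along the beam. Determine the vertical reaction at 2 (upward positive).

R_2 = 24.01 kN

Remove the prop at 2; the released (primary) structure is a cantilever built in at 1.
Free-end deflection of the primary structure under the applied loading (downward +):
  triangular load, peak 23.5 at the fixed end: w₀L⁴/(30EI) = 2613/EI
  clockwise couple 86.5 at a = 1.52: M₀a(2L − a)/(2EI) = 899.3/EI
  δ_0 = 3513/EI
Flexibility coefficient — unit upward force at 2: δ_{22} = L³/(3EI) = 146.3/EI.
The prop prevents deflection at 2: R_2 = δ_0/δ_{22} = 3513/146.3 = 24.01 kN.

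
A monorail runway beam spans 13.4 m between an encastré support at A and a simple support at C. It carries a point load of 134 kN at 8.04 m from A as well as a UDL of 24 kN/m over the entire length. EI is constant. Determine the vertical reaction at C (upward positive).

R_C = 178.5 kN

Release the roller at C. Primary structure: cantilever fixed at A.
Free-end deflection of the primary structure under the applied loading (downward +):
  point load 134 at a = 8.04: Pa²(3L − a)/(6EI) = 46428/EI
  UDL 24: wL⁴/(8EI) = 96725/EI
  δ_0 = 143154/EI
Flexibility coefficient — unit upward force at C: δ_{CC} = L³/(3EI) = 802/EI.
The prop prevents deflection at C: R_C = δ_0/δ_{CC} = 143154/802 = 178.5 kN.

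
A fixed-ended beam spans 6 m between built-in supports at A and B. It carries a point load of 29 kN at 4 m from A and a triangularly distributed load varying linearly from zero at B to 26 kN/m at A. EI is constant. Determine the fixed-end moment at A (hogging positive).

M_A = 59.69 kN·m

Take the two fixed-end moments M_A, M_B as redundants; the released structure is the simple span AB.
End rotations of the released simple span under the applied load (×1/EI):
  at A: point load 29 at a = 4: Pab(L + b)/(6LEI) = 51.56/EI
  at B: point load 29 at a = 4: Pab(L + a)/(6LEI) = 64.44/EI
  at A: triangular load, peak 26: w₀L³/(45EI) = 124.8/EI
  at B: triangular load, peak 26: 7w₀L³/(360EI) = 109.2/EI
  θ_A0 = 176.4/EI,  θ_B0 = 173.6/EI
Flexibility coefficients: a unit moment at one end gives L/(3EI) there and L/(6EI) at the far end, so f₁₁ = f₂₂ = 2/EI and f₁₂ = f₂₁ = 1/EI.
Compatibility — zero rotation at each built-in end:
  2 M_A + 1 M_B = 176.4
  1 M_A + 2 M_B = 173.6
Solving the pair gives M_A = 59.69 kN·m and M_B = 56.98 kN·m (hogging).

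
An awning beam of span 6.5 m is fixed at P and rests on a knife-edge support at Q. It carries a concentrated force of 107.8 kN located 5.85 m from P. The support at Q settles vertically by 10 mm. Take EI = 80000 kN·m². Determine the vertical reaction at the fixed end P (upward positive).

R_P = 24.86 kN

Take the reaction at Q as the redundant and release it; the primary structure is a cantilever fixed at P.
Free-end deflection of the primary structure under the applied loading (downward +):
  point load 107.8 at a = 5.85: Pa²(3L − a)/(6EI) = 8393/EI
Tip deflection under a unit load at Q: L³/(3EI) = 91.54/EI.
With EI = 80000 kN·m²: δ_0 = 0.10491 m and δ_{QQ} = 0.001144 m/kN.
Compatibility — the beam at Q must follow the support down by 0.01 m: δ_0 − R_Q·δ_{QQ} = 0.01, so R_Q = (0.10491 − 0.01)/0.001144 = 82.94 kN.
Vertical equilibrium: R_P = ΣP − R_Q = 107.8 − 82.94 = 24.86 kN.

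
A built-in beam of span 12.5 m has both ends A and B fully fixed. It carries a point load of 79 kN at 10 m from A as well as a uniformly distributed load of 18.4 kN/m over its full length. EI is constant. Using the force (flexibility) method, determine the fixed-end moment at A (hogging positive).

M_A = 271.2 kN·m

Release both end moments; the primary structure is a simply-supported span AB with redundants M_A and M_B.
On the primary (simply-supported) span, the end slopes from the loading are:
  at A: point load 79 at a = 10: Pab(L + b)/(6LEI) = 395/EI
  at B: point load 79 at a = 10: Pab(L + a)/(6LEI) = 592.5/EI
  at A: UDL 18.4: wL³/(24EI) = 1497/EI
  at B: UDL 18.4: wL³/(24EI) = 1497/EI
  θ_A0 = 1892/EI,  θ_B0 = 2090/EI
Flexibility coefficients: a unit moment at one end gives L/(3EI) there and L/(6EI) at the far end, so f₁₁ = f₂₂ = 4.167/EI and f₁₂ = f₂₁ = 2.083/EI.
Compatibility — zero rotation at each built-in end:
  4.167 M_A + 2.083 M_B = 1892
  2.083 M_A + 4.167 M_B = 2090
Solving the pair gives M_A = 271.2 kN·m and M_B = 366 kN·m (hogging).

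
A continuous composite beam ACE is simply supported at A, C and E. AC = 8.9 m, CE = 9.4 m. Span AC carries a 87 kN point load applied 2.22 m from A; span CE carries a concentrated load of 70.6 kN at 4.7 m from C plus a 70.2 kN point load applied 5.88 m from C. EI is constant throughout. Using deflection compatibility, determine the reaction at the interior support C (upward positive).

Release continuity at C by inserting a hinge; the redundant is the internal moment M_C. The primary structure is two simply-supported spans AC and CE.
Discontinuity in slope at C on the released structure — sum the simple-span end rotations:
  span AC: point load 87 at a = 2.22: Pab(L + a)/(6LEI) = 268.7/EI
  span CE: point load 70.6 at a = 4.7: Pab(L + b)/(6LEI) = 389.9/EI
  span CE: point load 70.2 at a = 5.88: Pab(L + b)/(6LEI) = 332.8/EI
  relative rotation θ_0 = (268.7 + 722.7)/EI = 991.4/EI
A unit hogging moment at C produces rotation L₁/(3EI) + L₂/(3EI) = 6.1/EI.
Compatibility: M_C·(L₁+L₂)/(3EI) = θ_0, giving M_C = 162.5 kN·m (hogging).
Span AC, ΣM about A with M_C applied at C: R_C^{AC}·8.9 = 193.1 + 162.5, so R_C^{AC} = 39.96 kN and R_A = 87 − 39.96 = 47.04 kN.
Span CE, ΣM about E: R_C^{CE}·9.4 = 578.9 + 162.5, so R_C^{CE} = 78.88 kN and R_E = 140.8 − 78.88 = 61.92 kN.
R_C = 39.96 + 78.88 = 118.8 kN.

R_C = 118.8 kN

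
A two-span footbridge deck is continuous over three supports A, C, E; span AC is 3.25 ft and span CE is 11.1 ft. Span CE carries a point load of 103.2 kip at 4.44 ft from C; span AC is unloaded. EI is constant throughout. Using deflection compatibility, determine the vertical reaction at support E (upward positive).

R_E = 25.95 kip

Release continuity at C by inserting a hinge; the redundant is the internal moment M_C. The primary structure is two simply-supported spans AC and CE.
Discontinuity in slope at C on the released structure — sum the simple-span end rotations:
  span CE: point load 103.2 at a = 4.44: Pab(L + b)/(6LEI) = 813.8/EI
  relative rotation θ_0 = (0 + 813.8)/EI = 813.8/EI
A unit hogging moment at C produces rotation L₁/(3EI) + L₂/(3EI) = 4.783/EI.
Slope continuity at C: θ_0 = M_C·4.783/EI, so M_C = 813.8/4.783 = 170.1 kip·ft (hogging).
Span CE, ΣM about E: R_C^{CE}·11.1 = 687.3 + 170.1, so R_C^{CE} = 77.25 kip and R_E = 103.2 − 77.25 = 25.95 kip.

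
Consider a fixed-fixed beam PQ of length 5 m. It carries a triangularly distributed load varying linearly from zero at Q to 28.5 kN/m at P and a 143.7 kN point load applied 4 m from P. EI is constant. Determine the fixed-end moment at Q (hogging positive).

M_Q = 115.7 kN·m

Release both end moments; the primary structure is a simply-supported span PQ with redundants M_P and M_Q.
Simple-span end rotations at P and Q under the given loads:
  at P: triangular load, peak 28.5: w₀L³/(45EI) = 79.17/EI
  at Q: triangular load, peak 28.5: 7w₀L³/(360EI) = 69.27/EI
  at P: point load 143.7 at a = 4: Pab(L + b)/(6LEI) = 115/EI
  at Q: point load 143.7 at a = 4: Pab(L + a)/(6LEI) = 172.4/EI
  θ_P0 = 194.1/EI,  θ_Q0 = 241.7/EI
Flexibility coefficients: a unit moment at one end gives L/(3EI) there and L/(6EI) at the far end, so f₁₁ = f₂₂ = 1.667/EI and f₁₂ = f₂₁ = 0.8333/EI.
Compatibility — zero rotation at each built-in end:
  1.667 M_P + 0.8333 M_Q = 194.1
  0.8333 M_P + 1.667 M_Q = 241.7
Solving the pair gives M_P = 58.62 kN·m and M_Q = 115.7 kN·m (hogging).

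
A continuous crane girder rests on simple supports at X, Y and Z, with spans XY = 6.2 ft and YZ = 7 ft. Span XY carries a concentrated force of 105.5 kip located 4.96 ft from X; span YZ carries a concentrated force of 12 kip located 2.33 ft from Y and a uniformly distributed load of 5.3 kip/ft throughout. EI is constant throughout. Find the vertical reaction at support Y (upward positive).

R_Y = 132.2 kip

Release continuity at Y by inserting a hinge; the redundant is the internal moment M_Y. The primary structure is two simply-supported spans XY and YZ.
Discontinuity in slope at Y on the released structure — sum the simple-span end rotations:
  span XY: point load 105.5 at a = 4.96: Pab(L + a)/(6LEI) = 194.7/EI
  span YZ: point load 12 at a = 2.33: Pab(L + b)/(6LEI) = 36.28/EI
  span YZ: UDL 5.3: wL³/(24EI) = 75.75/EI
  relative rotation θ_0 = (194.7 + 112)/EI = 306.7/EI
A unit hogging moment at Y produces rotation L₁/(3EI) + L₂/(3EI) = 4.4/EI.
Slope continuity at Y: θ_0 = M_Y·4.4/EI, so M_Y = 306.7/4.4 = 69.7 kip·ft (hogging).
Span XY, ΣM about X with M_Y applied at Y: R_Y^{XY}·6.2 = 523.3 + 69.7, so R_Y^{XY} = 95.64 kip and R_X = 105.5 − 95.64 = 9.858 kip.
Span YZ, ΣM about Z: R_Y^{YZ}·7 = 185.9 + 69.7, so R_Y^{YZ} = 36.51 kip and R_Z = 49.1 − 36.51 = 12.59 kip.
R_Y = 95.64 + 36.51 = 132.2 kip.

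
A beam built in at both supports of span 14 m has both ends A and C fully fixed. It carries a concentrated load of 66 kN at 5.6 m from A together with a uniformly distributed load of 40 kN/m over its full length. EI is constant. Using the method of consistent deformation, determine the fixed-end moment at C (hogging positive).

Take the two fixed-end moments M_A, M_C as redundants; the released structure is the simple span AC.
Simple-span end rotations at A and C under the given loads:
  at A: point load 66 at a = 5.6: Pab(L + b)/(6LEI) = 827.9/EI
  at C: point load 66 at a = 5.6: Pab(L + a)/(6LEI) = 724.4/EI
  at A: UDL 40: wL³/(24EI) = 4573/EI
  at C: UDL 40: wL³/(24EI) = 4573/EI
  θ_A0 = 5401/EI,  θ_C0 = 5298/EI
Flexibility coefficients: a unit moment at one end gives L/(3EI) there and L/(6EI) at the far end, so f₁₁ = f₂₂ = 4.667/EI and f₁₂ = f₂₁ = 2.333/EI.
Compatibility — zero rotation at each built-in end:
  4.667 M_A + 2.333 M_C = 5401
  2.333 M_A + 4.667 M_C = 5298
Solving the pair gives M_A = 786.4 kN·m and M_C = 742 kN·m (hogging).

M_C = 742 kN·m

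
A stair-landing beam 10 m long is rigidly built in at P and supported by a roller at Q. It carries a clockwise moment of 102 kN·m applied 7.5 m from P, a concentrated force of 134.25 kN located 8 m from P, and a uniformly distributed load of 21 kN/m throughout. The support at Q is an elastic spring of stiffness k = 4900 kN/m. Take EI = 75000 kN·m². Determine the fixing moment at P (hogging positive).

Choose R_Q as the redundant. The primary structure is the cantilever fixed at P.
Free-end deflection of the primary structure under the applied loading (downward +):
  clockwise couple 102 at a = 7.5: M₀a(2L − a)/(2EI) = 4781/EI
  point load 134.25 at a = 8: Pa²(3L − a)/(6EI) = 31504/EI
  UDL 21: wL⁴/(8EI) = 26250/EI
  δ_0 = 62535/EI
Flexibility coefficient — unit upward force at Q: δ_{QQ} = L³/(3EI) = 333.3/EI.
With EI = 75000 kN·m²: δ_0 = 0.8338 m and δ_{QQ} = 0.004444 m/kN.
Compatibility — the spring shortens by R_Q/k under the reaction it provides: δ_0 − R_Q·δ_{QQ} = R_Q/k. With 1/k = 0.000204 m/kN, R_Q = δ_0 / (δ_{QQ} + 1/k) = 0.8338 / (0.004444 + 0.000204) = 179.4 kN.
Moment equilibrium about P: M_P = Σ(load moments about P) − R_Q·L = 2226 − 179.4×10 = 432.3 kN·m.

M_P = 432.3 kN·m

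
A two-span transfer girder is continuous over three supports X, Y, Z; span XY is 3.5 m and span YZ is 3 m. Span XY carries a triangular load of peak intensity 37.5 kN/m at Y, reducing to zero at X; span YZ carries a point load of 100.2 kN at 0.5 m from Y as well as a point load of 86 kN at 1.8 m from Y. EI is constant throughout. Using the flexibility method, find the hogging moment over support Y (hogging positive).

Insert a hinge at Y; M_Y is the redundant, and each span becomes simply supported.
Discontinuity in slope at Y on the released structure — sum the simple-span end rotations:
  span XY: triangular load, peak 37.5: w₀L³/(45EI) = 35.73/EI
  span YZ: point load 100.2 at a = 0.5: Pab(L + b)/(6LEI) = 38.27/EI
  span YZ: point load 86 at a = 1.8: Pab(L + b)/(6LEI) = 43.34/EI
  relative rotation θ_0 = (35.73 + 81.61)/EI = 117.3/EI
A unit hogging moment at Y produces rotation L₁/(3EI) + L₂/(3EI) = 2.167/EI.
Compatibility: M_Y·(L₁+L₂)/(3EI) = θ_0, giving M_Y = 54.16 kN·m (hogging).

M_Y = 54.16 kN·m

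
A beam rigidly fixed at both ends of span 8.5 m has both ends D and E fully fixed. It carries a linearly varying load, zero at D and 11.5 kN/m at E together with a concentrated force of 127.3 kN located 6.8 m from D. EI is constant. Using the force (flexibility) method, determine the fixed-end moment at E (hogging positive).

Take the two fixed-end moments M_D, M_E as redundants; the released structure is the simple span DE.
End rotations of the released simple span under the applied load (×1/EI):
  at D: triangular load, peak 11.5: 7w₀L³/(360EI) = 137.3/EI
  at E: triangular load, peak 11.5: w₀L³/(45EI) = 156.9/EI
  at D: point load 127.3 at a = 6.8: Pab(L + b)/(6LEI) = 294.3/EI
  at E: point load 127.3 at a = 6.8: Pab(L + a)/(6LEI) = 441.5/EI
  θ_D0 = 431.6/EI,  θ_E0 = 598.4/EI
Flexibility coefficients: a unit moment at one end gives L/(3EI) there and L/(6EI) at the far end, so f₁₁ = f₂₂ = 2.833/EI and f₁₂ = f₂₁ = 1.417/EI.
Compatibility — zero rotation at each built-in end:
  2.833 M_D + 1.417 M_E = 431.6
  1.417 M_D + 2.833 M_E = 598.4
Solving the pair gives M_D = 62.32 kN·m and M_E = 180 kN·m (hogging).

M_E = 180 kN·m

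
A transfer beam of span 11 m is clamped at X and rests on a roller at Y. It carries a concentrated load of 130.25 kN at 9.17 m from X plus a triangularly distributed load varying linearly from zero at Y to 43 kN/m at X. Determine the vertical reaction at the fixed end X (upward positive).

R_X = 221.4 kN

Take the reaction at Y as the redundant and release it; the primary structure is a cantilever fixed at X.
Deflection at Y on the released cantilever, summing each load's contribution:
  point load 130.25 at a = 9.17: Pa²(3L − a)/(6EI) = 43500/EI
  triangular load, peak 43 at the fixed end: w₀L⁴/(30EI) = 20985/EI
  δ_0 = 64485/EI
Tip deflection under a unit load at Y: L³/(3EI) = 443.7/EI.
The prop prevents deflection at Y: R_Y = δ_0/δ_{YY} = 64485/443.7 = 145.3 kN.
Vertical equilibrium: R_X = ΣP − R_Y = 366.8 − 145.3 = 221.4 kN.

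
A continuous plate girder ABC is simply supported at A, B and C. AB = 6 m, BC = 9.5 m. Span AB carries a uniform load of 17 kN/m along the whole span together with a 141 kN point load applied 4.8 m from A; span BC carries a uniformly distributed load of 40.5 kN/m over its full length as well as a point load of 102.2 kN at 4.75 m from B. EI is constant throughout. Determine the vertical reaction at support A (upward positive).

R_A = 1.137 kN

Release continuity at B by inserting a hinge; the redundant is the internal moment M_B. The primary structure is two simply-supported spans AB and BC.
Discontinuity in slope at B on the released structure — sum the simple-span end rotations:
  span AB: UDL 17: wL³/(24EI) = 153/EI
  span AB: point load 141 at a = 4.8: Pab(L + a)/(6LEI) = 243.6/EI
  span BC: UDL 40.5: wL³/(24EI) = 1447/EI
  span BC: point load 102.2 at a = 4.75: Pab(L + b)/(6LEI) = 576.5/EI
  relative rotation θ_0 = (396.6 + 2023)/EI = 2420/EI
A unit hogging moment at B produces rotation L₁/(3EI) + L₂/(3EI) = 5.167/EI.
Slope continuity at B: θ_0 = M_B·5.167/EI, so M_B = 2420/5.167 = 468.4 kN·m (hogging).
Span AB, ΣM about A with M_B applied at B: R_B^{AB}·6 = 982.8 + 468.4, so R_B^{AB} = 241.9 kN and R_A = 243 − 241.9 = 1.137 kN.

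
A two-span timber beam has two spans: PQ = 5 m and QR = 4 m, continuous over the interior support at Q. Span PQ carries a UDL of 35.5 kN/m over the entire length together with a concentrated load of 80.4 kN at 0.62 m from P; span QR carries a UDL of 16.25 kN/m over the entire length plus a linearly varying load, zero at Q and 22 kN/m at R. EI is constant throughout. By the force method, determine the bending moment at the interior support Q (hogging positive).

M_Q = 98.84 kN·m

Take M_Q as the redundant. Released structure: two simple spans PQ and QR with a hinge at Q.
End slopes at the hinge Q, treating each span as simply supported:
  span PQ: UDL 35.5: wL³/(24EI) = 184.9/EI
  span PQ: point load 80.4 at a = 0.62: Pab(L + a)/(6LEI) = 40.9/EI
  span QR: UDL 16.25: wL³/(24EI) = 43.33/EI
  span QR: triangular load, peak 22: 7w₀L³/(360EI) = 27.38/EI
  relative rotation θ_0 = (225.8 + 70.71)/EI = 296.5/EI
A unit hogging moment at Q produces rotation L₁/(3EI) + L₂/(3EI) = 3/EI.
Slope continuity at Q: θ_0 = M_Q·3/EI, so M_Q = 296.5/3 = 98.84 kN·m (hogging).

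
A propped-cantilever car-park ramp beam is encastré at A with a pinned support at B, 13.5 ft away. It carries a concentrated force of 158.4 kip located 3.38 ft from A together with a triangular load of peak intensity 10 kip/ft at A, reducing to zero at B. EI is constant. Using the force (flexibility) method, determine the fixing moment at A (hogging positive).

Take the reaction at B as the redundant and release it; the primary structure is a cantilever fixed at A.
Deflection at B on the released cantilever, summing each load's contribution:
  point load 158.4 at a = 3.38: Pa²(3L − a)/(6EI) = 11196/EI
  triangular load, peak 10 at the fixed end: w₀L⁴/(30EI) = 11072/EI
  δ_0 = 22267/EI
Tip deflection under a unit load at B: L³/(3EI) = 820.1/EI.
Compatibility at B: δ_0 − R_B·δ_{BB} = 0, so R_B = 22267/820.1 = 27.15 kip.
Moment equilibrium about A: M_A = Σ(load moments about A) − R_B·L = 839.1 − 27.15×13.5 = 472.6 kip·ft.

M_A = 472.6 kip·ft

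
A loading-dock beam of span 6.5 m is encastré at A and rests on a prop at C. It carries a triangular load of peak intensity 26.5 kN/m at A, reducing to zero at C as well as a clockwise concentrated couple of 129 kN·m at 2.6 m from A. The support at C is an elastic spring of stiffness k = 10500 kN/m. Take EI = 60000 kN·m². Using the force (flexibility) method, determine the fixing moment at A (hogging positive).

M_A = 93.66 kN·m

Choose R_C as the redundant. The primary structure is the cantilever fixed at A.
Deflection at C on the released cantilever, summing each load's contribution:
  triangular load, peak 26.5 at the fixed end: w₀L⁴/(30EI) = 1577/EI
  clockwise couple 129 at a = 2.6: M₀a(2L − a)/(2EI) = 1744/EI
  δ_0 = 3321/EI
Tip deflection under a unit load at C: L³/(3EI) = 91.54/EI.
With EI = 60000 kN·m²: δ_0 = 0.055348 m and δ_{CC} = 0.001526 m/kN.
Compatibility — the spring shortens by R_C/k under the reaction it provides: δ_0 − R_C·δ_{CC} = R_C/k. With 1/k = 0.000095 m/kN, R_C = δ_0 / (δ_{CC} + 1/k) = 0.055348 / (0.001526 + 0.000095) = 34.15 kN.
Moment equilibrium about A: M_A = Σ(load moments about A) − R_C·L = 315.6 − 34.15×6.5 = 93.66 kN·m.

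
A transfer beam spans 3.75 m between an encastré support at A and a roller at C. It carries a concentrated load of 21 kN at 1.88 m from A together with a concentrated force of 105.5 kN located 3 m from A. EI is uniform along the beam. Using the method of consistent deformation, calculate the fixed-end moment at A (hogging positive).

M_A = 52.73 kN·m

Take the reaction at C as the redundant and release it; the primary structure is a cantilever fixed at A.
Downward deflection at the released point C due to the loads:
  point load 21 at a = 1.88: Pa²(3L − a)/(6EI) = 115.9/EI
  point load 105.5 at a = 3: Pa²(3L − a)/(6EI) = 1306/EI
  δ_0 = 1421/EI
Tip deflection under a unit load at C: L³/(3EI) = 17.58/EI.
The prop prevents deflection at C: R_C = δ_0/δ_{CC} = 1421/17.58 = 80.87 kN.
Moment equilibrium about A: M_A = Σ(load moments about A) − R_C·L = 356 − 80.87×3.75 = 52.73 kN·m.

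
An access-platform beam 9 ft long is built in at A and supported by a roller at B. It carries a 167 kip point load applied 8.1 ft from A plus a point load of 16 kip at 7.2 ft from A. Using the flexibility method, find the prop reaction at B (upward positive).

R_B = 153.3 kip

Remove the prop at B; the released (primary) structure is a cantilever built in at A.
Downward deflection at the released point B due to the loads:
  point load 167 at a = 8.1: Pa²(3L − a)/(6EI) = 34514/EI
  point load 16 at a = 7.2: Pa²(3L − a)/(6EI) = 2737/EI
  δ_0 = 37251/EI
Tip deflection under a unit load at B: L³/(3EI) = 243/EI.
The prop prevents deflection at B: R_B = δ_0/δ_{BB} = 37251/243 = 153.3 kip.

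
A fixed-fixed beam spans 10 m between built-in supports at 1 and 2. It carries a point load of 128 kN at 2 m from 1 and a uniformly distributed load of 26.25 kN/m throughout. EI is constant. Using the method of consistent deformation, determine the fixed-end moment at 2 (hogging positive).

Release both end moments; the primary structure is a simply-supported span 12 with redundants M_1 and M_2.
On the primary (simply-supported) span, the end slopes from the loading are:
  at 1: point load 128 at a = 2: Pab(L + b)/(6LEI) = 614.4/EI
  at 2: point load 128 at a = 2: Pab(L + a)/(6LEI) = 409.6/EI
  at 1: UDL 26.25: wL³/(24EI) = 1094/EI
  at 2: UDL 26.25: wL³/(24EI) = 1094/EI
  θ_10 = 1708/EI,  θ_20 = 1503/EI
Flexibility coefficients: a unit moment at one end gives L/(3EI) there and L/(6EI) at the far end, so f₁₁ = f₂₂ = 3.333/EI and f₁₂ = f₂₁ = 1.667/EI.
Compatibility — zero rotation at each built-in end:
  3.333 M_1 + 1.667 M_2 = 1708
  1.667 M_1 + 3.333 M_2 = 1503
Solving the pair gives M_1 = 382.6 kN·m and M_2 = 259.7 kN·m (hogging).

M_2 = 259.7 kN·m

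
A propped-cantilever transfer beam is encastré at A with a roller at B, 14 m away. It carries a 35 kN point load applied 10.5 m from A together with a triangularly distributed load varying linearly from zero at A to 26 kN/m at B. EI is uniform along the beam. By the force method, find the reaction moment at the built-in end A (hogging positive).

Release the roller at B. Primary structure: cantilever fixed at A.
Free-end deflection of the primary structure under the applied loading (downward +):
  point load 35 at a = 10.5: Pa²(3L − a)/(6EI) = 20258/EI
  triangular load, peak 26 at the free end: 11w₀L⁴/(120EI) = 91558/EI
  δ_0 = 111817/EI
Flexibility coefficient — unit upward force at B: δ_{BB} = L³/(3EI) = 914.7/EI.
Compatibility at B: δ_0 − R_B·δ_{BB} = 0, so R_B = 111817/914.7 = 122.2 kN.
Moment equilibrium about A: M_A = Σ(load moments about A) − R_B·L = 2066 − 122.2×14 = 354.7 kN·m.

M_A = 354.7 kN·m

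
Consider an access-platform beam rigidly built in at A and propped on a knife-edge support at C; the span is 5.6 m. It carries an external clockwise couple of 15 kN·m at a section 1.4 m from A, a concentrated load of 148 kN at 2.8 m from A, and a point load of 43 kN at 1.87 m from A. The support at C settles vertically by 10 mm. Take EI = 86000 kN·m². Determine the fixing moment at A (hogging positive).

Remove the prop at C; the released (primary) structure is a cantilever built in at A.
Deflection at C on the released cantilever, summing each load's contribution:
  clockwise couple 15 at a = 1.4: M₀a(2L − a)/(2EI) = 102.9/EI
  point load 148 at a = 2.8: Pa²(3L − a)/(6EI) = 2707/EI
  point load 43 at a = 1.87: Pa²(3L − a)/(6EI) = 374.2/EI
  δ_0 = 3184/EI
Tip deflection under a unit load at C: L³/(3EI) = 58.54/EI.
With EI = 86000 kN·m²: δ_0 = 0.037029 m and δ_{CC} = 0.000681 m/kN.
Compatibility — the beam at C must follow the support down by 0.01 m: δ_0 − R_C·δ_{CC} = 0.01, so R_C = (0.037029 − 0.01)/0.000681 = 39.71 kN.
Moment equilibrium about A: M_A = Σ(load moments about A) − R_C·L = 509.8 − 39.71×5.6 = 287.4 kN·m.

M_A = 287.4 kN·m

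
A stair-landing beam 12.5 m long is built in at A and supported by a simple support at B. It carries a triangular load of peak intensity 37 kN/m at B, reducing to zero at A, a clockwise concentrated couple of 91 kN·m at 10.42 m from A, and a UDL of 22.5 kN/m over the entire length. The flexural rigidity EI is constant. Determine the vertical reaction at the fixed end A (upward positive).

Choose R_B as the redundant. The primary structure is the cantilever fixed at A.
Primary-structure tip deflection at B by superposition:
  triangular load, peak 37 at the free end: 11w₀L⁴/(120EI) = 82804/EI
  clockwise couple 91 at a = 10.42: M₀a(2L − a)/(2EI) = 6913/EI
  UDL 22.5: wL⁴/(8EI) = 68665/EI
  δ_0 = 158381/EI
Tip deflection under a unit load at B: L³/(3EI) = 651/EI.
The prop prevents deflection at B: R_B = δ_0/δ_{BB} = 158381/651 = 243.3 kN.
Vertical equilibrium: R_A = ΣP − R_B = 512.5 − 243.3 = 269.2 kN.

R_A = 269.2 kN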